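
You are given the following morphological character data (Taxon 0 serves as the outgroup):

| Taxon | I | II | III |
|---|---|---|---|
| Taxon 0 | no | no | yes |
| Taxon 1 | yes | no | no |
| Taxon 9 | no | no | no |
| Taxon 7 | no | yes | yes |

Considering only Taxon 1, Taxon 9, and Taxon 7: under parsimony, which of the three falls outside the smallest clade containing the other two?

Taxon 7

Character polarity is set by the outgroup: the derived state is whichever differs from the outgroup's state, so for III the derived state is 'no', and for the remaining characters it is 'yes'.
I: derived state 'yes' in Taxon 1 only — an autapomorphy, so it tells us nothing about relationships among taxa.
II: derived state 'yes' in Taxon 7 only — an autapomorphy, so it tells us nothing about relationships among taxa.
III: derived state 'no' in Taxon 1 and Taxon 9 only — synapomorphy for {Taxon 1, Taxon 9}.
Most parsimonious ingroup topology: ((Taxon 1,Taxon 9),Taxon 7).
Taxon 1 and Taxon 9 share a more recent common ancestor with each other than either does with Taxon 7, so Taxon 7 is the least closely related of the three.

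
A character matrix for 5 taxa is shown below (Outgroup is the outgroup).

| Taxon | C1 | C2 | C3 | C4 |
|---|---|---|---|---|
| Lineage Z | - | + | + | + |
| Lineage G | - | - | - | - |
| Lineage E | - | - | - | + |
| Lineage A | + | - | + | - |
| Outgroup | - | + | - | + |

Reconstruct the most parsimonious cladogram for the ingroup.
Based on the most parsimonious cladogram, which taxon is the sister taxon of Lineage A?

Character polarity is set by the outgroup: the derived state is whichever differs from the outgroup's state, so for C2, C4 the derived state is '-', and for the remaining characters it is '+'.
C1: derived state '+' in Lineage A only — an autapomorphy, so it tells us nothing about relationships among taxa.
Only Lineage A, Lineage E, and Lineage G show the derived state '-' for C2, supporting them as a clade.
C3 groups Lineage A and Lineage Z, which is incompatible with the clades supported by the remaining characters; treating it as convergent (homoplasy) costs fewer steps than any alternative tree.
C4: derived state '-' in Lineage A and Lineage G only — synapomorphy for {Lineage A, Lineage G}.
Most parsimonious ingroup topology: ((Lineage E,(Lineage G,Lineage A)),Lineage Z).
Lineage A and Lineage G form a cherry on this tree, so they are sister taxa.

Lineage G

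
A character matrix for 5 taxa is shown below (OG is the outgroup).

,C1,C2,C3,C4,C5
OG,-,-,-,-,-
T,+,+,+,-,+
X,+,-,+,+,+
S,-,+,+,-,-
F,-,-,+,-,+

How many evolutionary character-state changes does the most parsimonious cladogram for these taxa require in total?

6

The outgroup has state '-' for every character, so '+' is the derived state throughout.
C1 (derived state '+') is shared by T and X — a synapomorphy uniting that clade.
C2 groups S and T, which is incompatible with the clades supported by the remaining characters; treating it as convergent (homoplasy) costs fewer steps than any alternative tree.
All ingroup taxa share the derived state '+' for C3; it defines the ingroup but does not resolve relationships within it.
C4 (derived state '+') is unique to X (autapomorphy; uninformative for grouping).
C5 (derived state '+') is shared by F, T, and X — a synapomorphy uniting that clade.
Most parsimonious ingroup topology: (((T,X),F),S).
Changes per character on this tree: C1: 1; C2: 2; C3: 1; C4: 1; C5: 1.
Total = 6.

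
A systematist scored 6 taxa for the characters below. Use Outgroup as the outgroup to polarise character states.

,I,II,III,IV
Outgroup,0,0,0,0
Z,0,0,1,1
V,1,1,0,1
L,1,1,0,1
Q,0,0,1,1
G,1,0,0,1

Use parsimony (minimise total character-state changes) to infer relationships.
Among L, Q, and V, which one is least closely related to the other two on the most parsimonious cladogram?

The outgroup has state '0' for every character, so '1' is the derived state throughout.
Only G, L, and V show the derived state '1' for I, supporting them as a clade.
II: derived state '1' in L and V only — synapomorphy for {L, V}.
Only Q and Z show the derived state '1' for III, supporting them as a clade.
IV (derived state '1') is shared by all ingroup taxa — unites the whole ingroup.
Most parsimonious ingroup topology: ((Z,Q),((V,L),G)).
L and V share a more recent common ancestor with each other than either does with Q, so Q is the least closely related of the three.

Q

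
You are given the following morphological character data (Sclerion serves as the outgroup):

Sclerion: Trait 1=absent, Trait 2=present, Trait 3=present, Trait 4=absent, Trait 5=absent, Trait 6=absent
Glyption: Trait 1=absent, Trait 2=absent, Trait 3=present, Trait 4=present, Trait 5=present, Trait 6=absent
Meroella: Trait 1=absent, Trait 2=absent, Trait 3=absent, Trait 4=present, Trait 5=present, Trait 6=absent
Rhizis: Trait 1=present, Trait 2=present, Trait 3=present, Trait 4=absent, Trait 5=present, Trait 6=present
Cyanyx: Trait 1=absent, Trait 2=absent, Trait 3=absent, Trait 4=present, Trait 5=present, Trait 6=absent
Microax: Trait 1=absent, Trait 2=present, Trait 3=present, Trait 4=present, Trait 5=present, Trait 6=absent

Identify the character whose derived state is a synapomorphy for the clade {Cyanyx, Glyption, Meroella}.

Character polarity is set by the outgroup: the derived state is whichever differs from the outgroup's state, so for Trait 2, Trait 3 the derived state is 'absent', and for the remaining characters it is 'present'.
Trait 1 (derived state 'present') is unique to Rhizis (autapomorphy; uninformative for grouping).
Trait 2: derived state 'absent' in Cyanyx, Glyption, and Meroella only — synapomorphy for {Cyanyx, Glyption, Meroella}.
Only Cyanyx and Meroella show the derived state 'absent' for Trait 3, supporting them as a clade.
Trait 4 (derived state 'present') is shared by Cyanyx, Glyption, Meroella, and Microax — a synapomorphy uniting that clade.
Trait 5 (derived state 'present') is shared by all ingroup taxa — unites the whole ingroup.
Trait 6: derived state 'present' in Rhizis only — an autapomorphy, so it tells us nothing about relationships among taxa.
Most parsimonious ingroup topology: (((Glyption,(Meroella,Cyanyx)),Microax),Rhizis).
The clade {Cyanyx, Glyption, Meroella} is supported by Trait 2: its derived state 'absent' occurs in exactly those taxa and in no other taxon (including the outgroup).

Trait 2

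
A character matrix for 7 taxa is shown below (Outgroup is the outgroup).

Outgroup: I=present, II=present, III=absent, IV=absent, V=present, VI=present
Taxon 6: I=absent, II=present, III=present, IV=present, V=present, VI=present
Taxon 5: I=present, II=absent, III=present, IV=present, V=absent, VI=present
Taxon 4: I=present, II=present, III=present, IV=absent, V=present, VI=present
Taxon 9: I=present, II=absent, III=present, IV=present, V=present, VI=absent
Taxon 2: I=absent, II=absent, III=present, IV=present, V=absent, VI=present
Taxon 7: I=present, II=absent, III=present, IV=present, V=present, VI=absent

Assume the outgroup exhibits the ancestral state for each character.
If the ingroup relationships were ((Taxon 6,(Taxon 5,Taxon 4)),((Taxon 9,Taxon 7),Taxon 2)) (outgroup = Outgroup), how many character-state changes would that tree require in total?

10

Map each character onto ((Taxon 6,(Taxon 5,Taxon 4)),((Taxon 9,Taxon 7),Taxon 2)) (rooted by Outgroup) and count the minimum state changes it requires (Fitch parsimony):
I: 2; II: 2; III: 1; IV: 2; V: 2; VI: 1.
Total tree length = 10.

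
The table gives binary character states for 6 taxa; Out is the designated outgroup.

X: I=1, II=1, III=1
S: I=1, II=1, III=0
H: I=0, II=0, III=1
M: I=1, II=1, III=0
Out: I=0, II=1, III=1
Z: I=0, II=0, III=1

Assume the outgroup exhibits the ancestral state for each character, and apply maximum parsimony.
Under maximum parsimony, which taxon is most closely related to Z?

H

Character polarity is set by the outgroup: the derived state is whichever differs from the outgroup's state, so for II, III the derived state is '0', and for the remaining characters it is '1'.
I: derived state '1' in M, S, and X only — synapomorphy for {M, S, X}.
II (derived state '0') is shared by H and Z — a synapomorphy uniting that clade.
III: derived state '0' in M and S only — synapomorphy for {M, S}.
Most parsimonious ingroup topology: ((X,(S,M)),(H,Z)).
Z and H form a cherry on this tree, so they are sister taxa.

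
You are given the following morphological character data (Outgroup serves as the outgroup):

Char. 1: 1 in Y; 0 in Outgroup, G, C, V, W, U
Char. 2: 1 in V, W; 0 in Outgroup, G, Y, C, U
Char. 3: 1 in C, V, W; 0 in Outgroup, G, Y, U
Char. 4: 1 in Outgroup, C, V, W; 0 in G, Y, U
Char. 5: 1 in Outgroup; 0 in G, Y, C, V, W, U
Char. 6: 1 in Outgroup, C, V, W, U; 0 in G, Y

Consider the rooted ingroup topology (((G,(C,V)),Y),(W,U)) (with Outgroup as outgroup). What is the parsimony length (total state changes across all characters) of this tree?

Map each character onto (((G,(C,V)),Y),(W,U)) (rooted by Outgroup) and count the minimum state changes it requires (Fitch parsimony):
Char. 1: 1; Char. 2: 2; Char. 3: 2; Char. 4: 3; Char. 5: 1; Char. 6: 2.
Total tree length = 11.

11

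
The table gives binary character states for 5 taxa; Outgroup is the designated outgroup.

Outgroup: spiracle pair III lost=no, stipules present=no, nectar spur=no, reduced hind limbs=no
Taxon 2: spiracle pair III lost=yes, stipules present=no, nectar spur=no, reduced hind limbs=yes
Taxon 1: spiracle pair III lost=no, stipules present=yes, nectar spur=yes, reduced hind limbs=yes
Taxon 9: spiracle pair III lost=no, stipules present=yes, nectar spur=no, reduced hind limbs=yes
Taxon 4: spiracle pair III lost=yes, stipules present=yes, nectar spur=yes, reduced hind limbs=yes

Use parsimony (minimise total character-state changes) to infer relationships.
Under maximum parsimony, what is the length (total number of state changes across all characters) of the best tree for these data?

5

The outgroup has state 'no' for every character, so 'yes' is the derived state throughout.
spiracle pair III lost (state 'yes') occurs in Taxon 2 and Taxon 4 but conflicts with the nesting implied by the other characters — most parsimoniously interpreted as homoplasy.
stipules present (derived state 'yes') is shared by Taxon 1, Taxon 4, and Taxon 9 — a synapomorphy uniting that clade.
nectar spur (derived state 'yes') is shared by Taxon 1 and Taxon 4 — a synapomorphy uniting that clade.
All ingroup taxa share the derived state 'yes' for reduced hind limbs; it defines the ingroup but does not resolve relationships within it.
Most parsimonious ingroup topology: (Taxon 2,((Taxon 1,Taxon 4),Taxon 9)).
Changes per character on this tree: spiracle pair III lost: 2; stipules present: 1; nectar spur: 1; reduced hind limbs: 1.
Total = 5.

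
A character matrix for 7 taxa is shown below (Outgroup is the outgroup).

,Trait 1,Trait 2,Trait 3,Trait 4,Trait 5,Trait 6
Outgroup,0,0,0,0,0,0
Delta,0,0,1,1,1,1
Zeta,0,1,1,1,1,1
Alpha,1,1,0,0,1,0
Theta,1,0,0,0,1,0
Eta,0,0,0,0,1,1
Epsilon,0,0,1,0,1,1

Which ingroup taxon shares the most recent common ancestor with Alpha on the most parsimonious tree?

Theta

The outgroup has state '0' for every character, so '1' is the derived state throughout.
Only Alpha and Theta show the derived state '1' for Trait 1, supporting them as a clade.
Trait 2 (state '1') occurs in Alpha and Zeta but conflicts with the nesting implied by the other characters — most parsimoniously interpreted as homoplasy.
Trait 3: derived state '1' in Delta, Epsilon, and Zeta only — synapomorphy for {Delta, Epsilon, Zeta}.
Only Delta and Zeta show the derived state '1' for Trait 4, supporting them as a clade.
All ingroup taxa share the derived state '1' for Trait 5; it defines the ingroup but does not resolve relationships within it.
Only Delta, Epsilon, Eta, and Zeta show the derived state '1' for Trait 6, supporting them as a clade.
Most parsimonious ingroup topology: ((((Delta,Zeta),Epsilon),Eta),(Alpha,Theta)).
Alpha and Theta form a cherry on this tree, so they are sister taxa.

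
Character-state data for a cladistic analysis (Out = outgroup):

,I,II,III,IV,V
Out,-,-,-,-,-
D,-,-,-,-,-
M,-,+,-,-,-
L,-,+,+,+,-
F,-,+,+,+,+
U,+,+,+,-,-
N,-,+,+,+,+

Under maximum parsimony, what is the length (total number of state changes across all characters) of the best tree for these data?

The outgroup has state '-' for every character, so '+' is the derived state throughout.
I (derived state '+') is unique to U (autapomorphy; uninformative for grouping).
Only F, L, M, N, and U show the derived state '+' for II, supporting them as a clade.
III (derived state '+') is shared by F, L, N, and U — a synapomorphy uniting that clade.
IV: derived state '+' in F, L, and N only — synapomorphy for {F, L, N}.
Only F and N show the derived state '+' for V, supporting them as a clade.
Most parsimonious ingroup topology: (D,(M,((L,(F,N)),U))).
Changes per character on this tree: I: 1; II: 1; III: 1; IV: 1; V: 1.
Total = 5.

5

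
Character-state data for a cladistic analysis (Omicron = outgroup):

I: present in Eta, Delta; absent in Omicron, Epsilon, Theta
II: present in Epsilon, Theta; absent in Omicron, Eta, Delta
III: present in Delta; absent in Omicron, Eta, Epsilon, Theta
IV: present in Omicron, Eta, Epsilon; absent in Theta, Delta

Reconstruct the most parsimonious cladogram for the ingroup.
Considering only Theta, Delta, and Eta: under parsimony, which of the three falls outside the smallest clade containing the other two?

Theta

Character polarity is set by the outgroup: the derived state is whichever differs from the outgroup's state, so for IV the derived state is 'absent', and for the remaining characters it is 'present'.
I: derived state 'present' in Delta and Eta only — synapomorphy for {Delta, Eta}.
Only Epsilon and Theta show the derived state 'present' for II, supporting them as a clade.
III (derived state 'present') is unique to Delta (autapomorphy; uninformative for grouping).
IV groups Delta and Theta, which is incompatible with the clades supported by the remaining characters; treating it as convergent (homoplasy) costs fewer steps than any alternative tree.
Most parsimonious ingroup topology: ((Eta,Delta),(Epsilon,Theta)).
Eta and Delta share a more recent common ancestor with each other than either does with Theta, so Theta is the least closely related of the three.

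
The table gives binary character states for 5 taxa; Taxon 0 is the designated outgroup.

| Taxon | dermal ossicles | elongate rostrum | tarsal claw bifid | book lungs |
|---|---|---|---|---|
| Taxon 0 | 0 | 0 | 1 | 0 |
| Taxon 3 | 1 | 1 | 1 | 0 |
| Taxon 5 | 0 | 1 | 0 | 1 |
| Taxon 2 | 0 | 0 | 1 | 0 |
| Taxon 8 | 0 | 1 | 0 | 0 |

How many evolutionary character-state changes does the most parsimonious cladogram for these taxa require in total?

4

Character polarity is set by the outgroup: the derived state is whichever differs from the outgroup's state, so for tarsal claw bifid the derived state is '0', and for the remaining characters it is '1'.
dermal ossicles: derived state '1' in Taxon 3 only — an autapomorphy, so it tells us nothing about relationships among taxa.
elongate rostrum (derived state '1') is shared by Taxon 3, Taxon 5, and Taxon 8 — a synapomorphy uniting that clade.
tarsal claw bifid (derived state '0') is shared by Taxon 5 and Taxon 8 — a synapomorphy uniting that clade.
book lungs (derived state '1') is unique to Taxon 5 (autapomorphy; uninformative for grouping).
Most parsimonious ingroup topology: ((Taxon 3,(Taxon 5,Taxon 8)),Taxon 2).
Changes per character on this tree: dermal ossicles: 1; elongate rostrum: 1; tarsal claw bifid: 1; book lungs: 1.
Total = 4.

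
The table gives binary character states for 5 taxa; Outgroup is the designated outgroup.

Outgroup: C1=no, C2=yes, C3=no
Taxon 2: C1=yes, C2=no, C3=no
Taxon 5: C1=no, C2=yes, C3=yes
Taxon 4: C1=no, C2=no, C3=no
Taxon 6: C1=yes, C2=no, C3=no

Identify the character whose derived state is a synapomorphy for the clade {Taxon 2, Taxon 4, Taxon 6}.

C2

Character polarity is set by the outgroup: the derived state is whichever differs from the outgroup's state, so for C2 the derived state is 'no', and for the remaining characters it is 'yes'.
C1: derived state 'yes' in Taxon 2 and Taxon 6 only — synapomorphy for {Taxon 2, Taxon 6}.
Only Taxon 2, Taxon 4, and Taxon 6 show the derived state 'no' for C2, supporting them as a clade.
C3: derived state 'yes' in Taxon 5 only — an autapomorphy, so it tells us nothing about relationships among taxa.
Most parsimonious ingroup topology: (((Taxon 2,Taxon 6),Taxon 4),Taxon 5).
The clade {Taxon 2, Taxon 4, Taxon 6} is supported by C2: its derived state 'no' occurs in exactly those taxa and in no other taxon (including the outgroup).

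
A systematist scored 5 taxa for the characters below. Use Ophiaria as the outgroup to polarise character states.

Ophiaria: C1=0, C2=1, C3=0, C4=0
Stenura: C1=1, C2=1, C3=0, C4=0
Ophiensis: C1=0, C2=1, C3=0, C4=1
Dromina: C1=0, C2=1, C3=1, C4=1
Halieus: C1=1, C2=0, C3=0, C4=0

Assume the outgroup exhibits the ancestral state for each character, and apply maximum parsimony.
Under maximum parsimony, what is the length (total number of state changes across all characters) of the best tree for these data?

Character polarity is set by the outgroup: the derived state is whichever differs from the outgroup's state, so for C2 the derived state is '0', and for the remaining characters it is '1'.
C1 (derived state '1') is shared by Halieus and Stenura — a synapomorphy uniting that clade.
C2 (derived state '0') is unique to Halieus (autapomorphy; uninformative for grouping).
C3: derived state '1' in Dromina only — an autapomorphy, so it tells us nothing about relationships among taxa.
C4: derived state '1' in Dromina and Ophiensis only — synapomorphy for {Dromina, Ophiensis}.
Most parsimonious ingroup topology: ((Stenura,Halieus),(Ophiensis,Dromina)).
Changes per character on this tree: C1: 1; C2: 1; C3: 1; C4: 1.
Total = 4.

4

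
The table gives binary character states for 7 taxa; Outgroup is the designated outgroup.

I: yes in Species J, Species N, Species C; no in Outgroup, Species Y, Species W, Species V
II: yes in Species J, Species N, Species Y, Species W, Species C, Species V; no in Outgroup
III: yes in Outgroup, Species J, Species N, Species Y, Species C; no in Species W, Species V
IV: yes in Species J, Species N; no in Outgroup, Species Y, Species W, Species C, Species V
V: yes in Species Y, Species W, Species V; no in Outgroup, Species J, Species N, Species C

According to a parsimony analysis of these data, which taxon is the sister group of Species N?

Character polarity is set by the outgroup: the derived state is whichever differs from the outgroup's state, so for III the derived state is 'no', and for the remaining characters it is 'yes'.
I (derived state 'yes') is shared by Species C, Species J, and Species N — a synapomorphy uniting that clade.
II (derived state 'yes') is shared by all ingroup taxa — unites the whole ingroup.
III (derived state 'no') is shared by Species V and Species W — a synapomorphy uniting that clade.
Only Species J and Species N show the derived state 'yes' for IV, supporting them as a clade.
Only Species V, Species W, and Species Y show the derived state 'yes' for V, supporting them as a clade.
Most parsimonious ingroup topology: (((Species J,Species N),Species C),(Species Y,(Species W,Species V))).
Species N and Species J form a cherry on this tree, so they are sister taxa.

Species J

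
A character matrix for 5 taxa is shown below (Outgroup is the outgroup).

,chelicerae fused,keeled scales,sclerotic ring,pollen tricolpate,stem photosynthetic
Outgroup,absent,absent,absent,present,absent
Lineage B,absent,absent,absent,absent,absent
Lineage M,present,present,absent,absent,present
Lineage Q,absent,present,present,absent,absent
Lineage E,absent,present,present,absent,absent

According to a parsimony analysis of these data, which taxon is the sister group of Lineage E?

Lineage Q

Character polarity is set by the outgroup: the derived state is whichever differs from the outgroup's state, so for pollen tricolpate the derived state is 'absent', and for the remaining characters it is 'present'.
chelicerae fused: derived state 'present' in Lineage M only — an autapomorphy, so it tells us nothing about relationships among taxa.
keeled scales: derived state 'present' in Lineage E, Lineage M, and Lineage Q only — synapomorphy for {Lineage E, Lineage M, Lineage Q}.
sclerotic ring: derived state 'present' in Lineage E and Lineage Q only — synapomorphy for {Lineage E, Lineage Q}.
All ingroup taxa share the derived state 'absent' for pollen tricolpate; it defines the ingroup but does not resolve relationships within it.
stem photosynthetic: derived state 'present' in Lineage M only — an autapomorphy, so it tells us nothing about relationships among taxa.
Most parsimonious ingroup topology: (((Lineage E,Lineage Q),Lineage M),Lineage B).
Lineage E and Lineage Q form a cherry on this tree, so they are sister taxa.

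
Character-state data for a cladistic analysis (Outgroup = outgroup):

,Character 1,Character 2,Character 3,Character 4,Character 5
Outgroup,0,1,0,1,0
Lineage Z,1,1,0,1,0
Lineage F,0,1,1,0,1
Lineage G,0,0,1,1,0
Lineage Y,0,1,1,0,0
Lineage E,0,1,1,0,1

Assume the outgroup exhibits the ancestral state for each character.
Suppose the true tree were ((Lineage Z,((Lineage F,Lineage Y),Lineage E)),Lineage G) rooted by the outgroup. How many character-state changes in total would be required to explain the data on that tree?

7

Map each character onto ((Lineage Z,((Lineage F,Lineage Y),Lineage E)),Lineage G) (rooted by Outgroup) and count the minimum state changes it requires (Fitch parsimony):
Character 1: 1; Character 2: 1; Character 3: 2; Character 4: 1; Character 5: 2.
Total tree length = 7.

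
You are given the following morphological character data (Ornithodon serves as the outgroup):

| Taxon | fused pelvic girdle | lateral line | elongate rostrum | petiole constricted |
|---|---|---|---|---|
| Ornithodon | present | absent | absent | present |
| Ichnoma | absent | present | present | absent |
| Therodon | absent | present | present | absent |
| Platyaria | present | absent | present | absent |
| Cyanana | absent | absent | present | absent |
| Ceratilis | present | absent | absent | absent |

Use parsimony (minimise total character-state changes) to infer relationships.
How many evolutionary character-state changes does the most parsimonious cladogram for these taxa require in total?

Character polarity is set by the outgroup: the derived state is whichever differs from the outgroup's state, so for fused pelvic girdle, petiole constricted the derived state is 'absent', and for the remaining characters it is 'present'.
Only Cyanana, Ichnoma, and Therodon show the derived state 'absent' for fused pelvic girdle, supporting them as a clade.
lateral line (derived state 'present') is shared by Ichnoma and Therodon — a synapomorphy uniting that clade.
elongate rostrum: derived state 'present' in Cyanana, Ichnoma, Platyaria, and Therodon only — synapomorphy for {Cyanana, Ichnoma, Platyaria, Therodon}.
petiole constricted (derived state 'absent') is shared by all ingroup taxa — unites the whole ingroup.
Most parsimonious ingroup topology: ((((Therodon,Ichnoma),Cyanana),Platyaria),Ceratilis).
Changes per character on this tree: fused pelvic girdle: 1; lateral line: 1; elongate rostrum: 1; petiole constricted: 1.
Total = 4.

4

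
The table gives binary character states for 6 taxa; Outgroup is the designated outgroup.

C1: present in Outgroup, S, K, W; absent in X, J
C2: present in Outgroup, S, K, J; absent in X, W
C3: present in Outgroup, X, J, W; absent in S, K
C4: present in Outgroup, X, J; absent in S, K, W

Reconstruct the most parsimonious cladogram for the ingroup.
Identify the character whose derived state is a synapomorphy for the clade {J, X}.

The outgroup has state 'present' for every character, so 'absent' is the derived state throughout.
C1: derived state 'absent' in J and X only — synapomorphy for {J, X}.
C2 groups W and X, which is incompatible with the clades supported by the remaining characters; treating it as convergent (homoplasy) costs fewer steps than any alternative tree.
C3: derived state 'absent' in K and S only — synapomorphy for {K, S}.
C4: derived state 'absent' in K, S, and W only — synapomorphy for {K, S, W}.
Most parsimonious ingroup topology: (((S,K),W),(X,J)).
The clade {J, X} is supported by C1: its derived state 'absent' occurs in exactly those taxa and in no other taxon (including the outgroup).

C1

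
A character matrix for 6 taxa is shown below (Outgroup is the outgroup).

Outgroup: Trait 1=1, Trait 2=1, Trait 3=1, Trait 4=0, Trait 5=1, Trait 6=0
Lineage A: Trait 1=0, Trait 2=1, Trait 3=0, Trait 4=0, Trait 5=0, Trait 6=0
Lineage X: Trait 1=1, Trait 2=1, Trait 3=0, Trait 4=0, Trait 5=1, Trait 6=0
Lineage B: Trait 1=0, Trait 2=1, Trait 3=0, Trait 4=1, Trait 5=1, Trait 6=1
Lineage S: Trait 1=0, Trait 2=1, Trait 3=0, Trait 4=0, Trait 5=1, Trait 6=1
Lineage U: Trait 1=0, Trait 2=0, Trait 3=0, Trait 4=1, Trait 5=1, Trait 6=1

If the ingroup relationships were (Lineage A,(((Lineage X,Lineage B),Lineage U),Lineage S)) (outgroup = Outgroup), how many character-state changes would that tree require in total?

Map each character onto (Lineage A,(((Lineage X,Lineage B),Lineage U),Lineage S)) (rooted by Outgroup) and count the minimum state changes it requires (Fitch parsimony):
Trait 1: 2; Trait 2: 1; Trait 3: 1; Trait 4: 2; Trait 5: 1; Trait 6: 2.
Total tree length = 9.

9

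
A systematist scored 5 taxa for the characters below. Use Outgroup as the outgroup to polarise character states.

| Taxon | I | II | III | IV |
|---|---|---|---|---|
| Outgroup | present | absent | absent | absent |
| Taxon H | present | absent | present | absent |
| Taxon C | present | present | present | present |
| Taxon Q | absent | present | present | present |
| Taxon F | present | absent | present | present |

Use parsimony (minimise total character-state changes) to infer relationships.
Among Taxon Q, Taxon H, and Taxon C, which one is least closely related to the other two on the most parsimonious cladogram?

Character polarity is set by the outgroup: the derived state is whichever differs from the outgroup's state, so for I the derived state is 'absent', and for the remaining characters it is 'present'.
I (derived state 'absent') is unique to Taxon Q (autapomorphy; uninformative for grouping).
II (derived state 'present') is shared by Taxon C and Taxon Q — a synapomorphy uniting that clade.
All ingroup taxa share the derived state 'present' for III; it defines the ingroup but does not resolve relationships within it.
Only Taxon C, Taxon F, and Taxon Q show the derived state 'present' for IV, supporting them as a clade.
Most parsimonious ingroup topology: (Taxon H,((Taxon C,Taxon Q),Taxon F)).
Taxon C and Taxon Q share a more recent common ancestor with each other than either does with Taxon H, so Taxon H is the least closely related of the three.

Taxon H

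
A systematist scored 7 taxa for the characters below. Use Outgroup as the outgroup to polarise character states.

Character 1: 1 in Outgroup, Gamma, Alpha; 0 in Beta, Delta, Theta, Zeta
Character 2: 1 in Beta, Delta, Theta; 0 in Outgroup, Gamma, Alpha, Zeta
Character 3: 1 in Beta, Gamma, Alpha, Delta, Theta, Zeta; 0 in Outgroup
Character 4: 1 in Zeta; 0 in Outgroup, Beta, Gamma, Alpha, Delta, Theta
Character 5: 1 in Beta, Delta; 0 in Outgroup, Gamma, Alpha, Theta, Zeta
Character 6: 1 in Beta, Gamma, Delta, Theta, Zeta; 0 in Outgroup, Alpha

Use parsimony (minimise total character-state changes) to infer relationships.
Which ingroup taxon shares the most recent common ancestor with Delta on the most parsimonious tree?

Character polarity is set by the outgroup: the derived state is whichever differs from the outgroup's state, so for Character 1 the derived state is '0', and for the remaining characters it is '1'.
Character 1: derived state '0' in Beta, Delta, Theta, and Zeta only — synapomorphy for {Beta, Delta, Theta, Zeta}.
Character 2 (derived state '1') is shared by Beta, Delta, and Theta — a synapomorphy uniting that clade.
All ingroup taxa share the derived state '1' for Character 3; it defines the ingroup but does not resolve relationships within it.
Character 4: derived state '1' in Zeta only — an autapomorphy, so it tells us nothing about relationships among taxa.
Only Beta and Delta show the derived state '1' for Character 5, supporting them as a clade.
Character 6: derived state '1' in Beta, Delta, Gamma, Theta, and Zeta only — synapomorphy for {Beta, Delta, Gamma, Theta, Zeta}.
Most parsimonious ingroup topology: (((((Beta,Delta),Theta),Zeta),Gamma),Alpha).
Delta and Beta form a cherry on this tree, so they are sister taxa.

Beta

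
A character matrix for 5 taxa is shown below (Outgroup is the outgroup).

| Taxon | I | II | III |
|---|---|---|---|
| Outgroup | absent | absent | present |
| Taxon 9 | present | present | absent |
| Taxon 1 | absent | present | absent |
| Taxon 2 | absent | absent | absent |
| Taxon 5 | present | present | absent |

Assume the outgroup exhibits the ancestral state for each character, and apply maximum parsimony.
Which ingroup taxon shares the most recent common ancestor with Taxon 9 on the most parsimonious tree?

Taxon 5

Character polarity is set by the outgroup: the derived state is whichever differs from the outgroup's state, so for III the derived state is 'absent', and for the remaining characters it is 'present'.
Only Taxon 5 and Taxon 9 show the derived state 'present' for I, supporting them as a clade.
Only Taxon 1, Taxon 5, and Taxon 9 show the derived state 'present' for II, supporting them as a clade.
III (derived state 'absent') is shared by all ingroup taxa — unites the whole ingroup.
Most parsimonious ingroup topology: (((Taxon 9,Taxon 5),Taxon 1),Taxon 2).
Taxon 9 and Taxon 5 form a cherry on this tree, so they are sister taxa.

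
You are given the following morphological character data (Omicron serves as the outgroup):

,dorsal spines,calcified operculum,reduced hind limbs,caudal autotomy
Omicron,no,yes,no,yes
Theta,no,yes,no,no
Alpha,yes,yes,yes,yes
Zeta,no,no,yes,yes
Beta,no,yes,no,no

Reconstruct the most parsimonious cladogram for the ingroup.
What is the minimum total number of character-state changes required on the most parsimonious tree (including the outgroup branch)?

4

Character polarity is set by the outgroup: the derived state is whichever differs from the outgroup's state, so for calcified operculum, caudal autotomy the derived state is 'no', and for the remaining characters it is 'yes'.
dorsal spines (derived state 'yes') is unique to Alpha (autapomorphy; uninformative for grouping).
calcified operculum (derived state 'no') is unique to Zeta (autapomorphy; uninformative for grouping).
Only Alpha and Zeta show the derived state 'yes' for reduced hind limbs, supporting them as a clade.
Only Beta and Theta show the derived state 'no' for caudal autotomy, supporting them as a clade.
Most parsimonious ingroup topology: ((Theta,Beta),(Alpha,Zeta)).
Changes per character on this tree: dorsal spines: 1; calcified operculum: 1; reduced hind limbs: 1; caudal autotomy: 1.
Total = 4.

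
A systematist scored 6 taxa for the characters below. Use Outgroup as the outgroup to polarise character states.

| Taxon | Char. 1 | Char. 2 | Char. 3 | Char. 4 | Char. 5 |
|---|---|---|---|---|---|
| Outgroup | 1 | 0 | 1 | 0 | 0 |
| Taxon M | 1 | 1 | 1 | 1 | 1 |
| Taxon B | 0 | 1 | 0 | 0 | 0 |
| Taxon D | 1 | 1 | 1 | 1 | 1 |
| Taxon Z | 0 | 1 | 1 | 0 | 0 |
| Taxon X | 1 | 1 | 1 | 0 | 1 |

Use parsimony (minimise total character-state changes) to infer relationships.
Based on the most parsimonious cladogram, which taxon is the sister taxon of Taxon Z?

Taxon B

Character polarity is set by the outgroup: the derived state is whichever differs from the outgroup's state, so for Char. 1, Char. 3 the derived state is '0', and for the remaining characters it is '1'.
Char. 1 (derived state '0') is shared by Taxon B and Taxon Z — a synapomorphy uniting that clade.
Char. 2 (derived state '1') is shared by all ingroup taxa — unites the whole ingroup.
Char. 3 (derived state '0') is unique to Taxon B (autapomorphy; uninformative for grouping).
Char. 4: derived state '1' in Taxon D and Taxon M only — synapomorphy for {Taxon D, Taxon M}.
Only Taxon D, Taxon M, and Taxon X show the derived state '1' for Char. 5, supporting them as a clade.
Most parsimonious ingroup topology: (((Taxon M,Taxon D),Taxon X),(Taxon B,Taxon Z)).
Taxon Z and Taxon B form a cherry on this tree, so they are sister taxa.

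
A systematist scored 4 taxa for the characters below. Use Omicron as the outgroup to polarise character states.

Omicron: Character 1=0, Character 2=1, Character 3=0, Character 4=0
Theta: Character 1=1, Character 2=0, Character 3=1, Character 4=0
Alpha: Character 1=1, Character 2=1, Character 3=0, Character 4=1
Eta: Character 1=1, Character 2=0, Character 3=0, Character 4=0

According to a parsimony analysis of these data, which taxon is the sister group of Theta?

Eta

Character polarity is set by the outgroup: the derived state is whichever differs from the outgroup's state, so for Character 2 the derived state is '0', and for the remaining characters it is '1'.
Character 1 (derived state '1') is shared by all ingroup taxa — unites the whole ingroup.
Character 2 (derived state '0') is shared by Eta and Theta — a synapomorphy uniting that clade.
Character 3: derived state '1' in Theta only — an autapomorphy, so it tells us nothing about relationships among taxa.
Character 4 (derived state '1') is unique to Alpha (autapomorphy; uninformative for grouping).
Most parsimonious ingroup topology: ((Theta,Eta),Alpha).
Theta and Eta form a cherry on this tree, so they are sister taxa.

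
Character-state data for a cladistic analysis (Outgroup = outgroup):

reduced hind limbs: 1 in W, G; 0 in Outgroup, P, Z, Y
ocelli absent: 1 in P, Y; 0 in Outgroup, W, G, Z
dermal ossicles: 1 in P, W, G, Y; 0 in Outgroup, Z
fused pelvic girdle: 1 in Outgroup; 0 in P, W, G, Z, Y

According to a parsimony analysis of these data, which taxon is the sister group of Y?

P

Character polarity is set by the outgroup: the derived state is whichever differs from the outgroup's state, so for fused pelvic girdle the derived state is '0', and for the remaining characters it is '1'.
reduced hind limbs: derived state '1' in G and W only — synapomorphy for {G, W}.
Only P and Y show the derived state '1' for ocelli absent, supporting them as a clade.
dermal ossicles: derived state '1' in G, P, W, and Y only — synapomorphy for {G, P, W, Y}.
All ingroup taxa share the derived state '0' for fused pelvic girdle; it defines the ingroup but does not resolve relationships within it.
Most parsimonious ingroup topology: (((P,Y),(W,G)),Z).
Y and P form a cherry on this tree, so they are sister taxa.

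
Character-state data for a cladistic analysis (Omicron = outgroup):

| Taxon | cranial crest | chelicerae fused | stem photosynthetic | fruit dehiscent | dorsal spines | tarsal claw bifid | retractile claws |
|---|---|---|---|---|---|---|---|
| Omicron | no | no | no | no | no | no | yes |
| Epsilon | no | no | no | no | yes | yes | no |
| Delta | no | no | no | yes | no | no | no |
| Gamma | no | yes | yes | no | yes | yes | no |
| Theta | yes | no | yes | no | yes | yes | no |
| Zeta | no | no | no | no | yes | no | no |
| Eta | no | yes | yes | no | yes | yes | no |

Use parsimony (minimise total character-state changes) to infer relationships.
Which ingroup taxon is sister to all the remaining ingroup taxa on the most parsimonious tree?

Delta

Character polarity is set by the outgroup: the derived state is whichever differs from the outgroup's state, so for retractile claws the derived state is 'no', and for the remaining characters it is 'yes'.
cranial crest: derived state 'yes' in Theta only — an autapomorphy, so it tells us nothing about relationships among taxa.
Only Eta and Gamma show the derived state 'yes' for chelicerae fused, supporting them as a clade.
stem photosynthetic (derived state 'yes') is shared by Eta, Gamma, and Theta — a synapomorphy uniting that clade.
fruit dehiscent (derived state 'yes') is unique to Delta (autapomorphy; uninformative for grouping).
dorsal spines (derived state 'yes') is shared by Epsilon, Eta, Gamma, Theta, and Zeta — a synapomorphy uniting that clade.
tarsal claw bifid (derived state 'yes') is shared by Epsilon, Eta, Gamma, and Theta — a synapomorphy uniting that clade.
retractile claws (derived state 'no') is shared by all ingroup taxa — unites the whole ingroup.
Most parsimonious ingroup topology: (((Epsilon,((Gamma,Eta),Theta)),Zeta),Delta).
Delta is sister to the clade containing all other ingroup taxa, so it is the earliest-diverging (most basal) ingroup lineage.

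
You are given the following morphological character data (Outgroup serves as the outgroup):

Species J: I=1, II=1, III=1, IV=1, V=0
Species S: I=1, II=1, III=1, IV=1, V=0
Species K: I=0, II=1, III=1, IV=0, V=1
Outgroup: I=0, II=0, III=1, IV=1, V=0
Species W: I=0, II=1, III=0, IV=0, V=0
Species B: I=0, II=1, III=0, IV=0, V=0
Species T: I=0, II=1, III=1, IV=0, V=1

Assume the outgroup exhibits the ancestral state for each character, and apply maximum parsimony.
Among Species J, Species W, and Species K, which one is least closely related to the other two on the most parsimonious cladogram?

Character polarity is set by the outgroup: the derived state is whichever differs from the outgroup's state, so for III, IV the derived state is '0', and for the remaining characters it is '1'.
I (derived state '1') is shared by Species J and Species S — a synapomorphy uniting that clade.
II (derived state '1') is shared by all ingroup taxa — unites the whole ingroup.
III (derived state '0') is shared by Species B and Species W — a synapomorphy uniting that clade.
IV (derived state '0') is shared by Species B, Species K, Species T, and Species W — a synapomorphy uniting that clade.
V (derived state '1') is shared by Species K and Species T — a synapomorphy uniting that clade.
Most parsimonious ingroup topology: (((Species K,Species T),(Species W,Species B)),(Species J,Species S)).
Species K and Species W share a more recent common ancestor with each other than either does with Species J, so Species J is the least closely related of the three.

Species J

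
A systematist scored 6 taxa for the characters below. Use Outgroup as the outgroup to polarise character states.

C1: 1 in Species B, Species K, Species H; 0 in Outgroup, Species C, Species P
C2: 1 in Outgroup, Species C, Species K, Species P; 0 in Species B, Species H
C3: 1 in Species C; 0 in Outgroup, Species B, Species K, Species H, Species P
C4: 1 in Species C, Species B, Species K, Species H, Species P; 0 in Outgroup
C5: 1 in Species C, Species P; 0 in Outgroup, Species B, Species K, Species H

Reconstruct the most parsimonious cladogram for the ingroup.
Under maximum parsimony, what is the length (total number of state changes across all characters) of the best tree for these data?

5

Character polarity is set by the outgroup: the derived state is whichever differs from the outgroup's state, so for C2 the derived state is '0', and for the remaining characters it is '1'.
C1 (derived state '1') is shared by Species B, Species H, and Species K — a synapomorphy uniting that clade.
Only Species B and Species H show the derived state '0' for C2, supporting them as a clade.
C3 (derived state '1') is unique to Species C (autapomorphy; uninformative for grouping).
C4 (derived state '1') is shared by all ingroup taxa — unites the whole ingroup.
C5: derived state '1' in Species C and Species P only — synapomorphy for {Species C, Species P}.
Most parsimonious ingroup topology: ((Species C,Species P),((Species B,Species H),Species K)).
Changes per character on this tree: C1: 1; C2: 1; C3: 1; C4: 1; C5: 1.
Total = 5.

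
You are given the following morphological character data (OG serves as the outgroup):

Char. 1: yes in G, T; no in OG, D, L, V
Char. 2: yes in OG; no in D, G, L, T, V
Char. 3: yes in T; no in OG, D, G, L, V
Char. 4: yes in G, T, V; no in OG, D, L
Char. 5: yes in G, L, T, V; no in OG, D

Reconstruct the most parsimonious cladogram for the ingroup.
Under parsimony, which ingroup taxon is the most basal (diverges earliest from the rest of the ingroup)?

D

Character polarity is set by the outgroup: the derived state is whichever differs from the outgroup's state, so for Char. 2 the derived state is 'no', and for the remaining characters it is 'yes'.
Only G and T show the derived state 'yes' for Char. 1, supporting them as a clade.
Char. 2 (derived state 'no') is shared by all ingroup taxa — unites the whole ingroup.
Char. 3: derived state 'yes' in T only — an autapomorphy, so it tells us nothing about relationships among taxa.
Char. 4: derived state 'yes' in G, T, and V only — synapomorphy for {G, T, V}.
Char. 5: derived state 'yes' in G, L, T, and V only — synapomorphy for {G, L, T, V}.
Most parsimonious ingroup topology: (D,(((G,T),V),L)).
D is sister to the clade containing all other ingroup taxa, so it is the earliest-diverging (most basal) ingroup lineage.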